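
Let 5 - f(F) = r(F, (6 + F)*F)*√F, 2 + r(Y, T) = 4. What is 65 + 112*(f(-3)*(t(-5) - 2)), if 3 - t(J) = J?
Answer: 3425 - 1344*I*√3 ≈ 3425.0 - 2327.9*I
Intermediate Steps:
r(Y, T) = 2 (r(Y, T) = -2 + 4 = 2)
t(J) = 3 - J
f(F) = 5 - 2*√F
65 + 112*(f(-3)*(t(-5) - 2)) = 65 + 112*((5 - 2*I*√3)*((3 - 1*(-5)) - 2)) = 65 + 112*((5 - 2*I*√3)*((3 + 5) - 2)) = 65 + 112*((5 - 2*I*√3)*(8 - 2)) = 65 + 112*((5 - 2*I*√3)*6) = 65 + 112*(30 - 12*I*√3) = 65 + (3360 - 1344*I*√3) = 3425 - 1344*I*√3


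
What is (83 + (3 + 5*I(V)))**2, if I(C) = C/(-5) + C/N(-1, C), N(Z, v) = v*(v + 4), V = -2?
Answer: 32761/4 ≈ 8190.3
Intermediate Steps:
N(Z, v) = v*(4 + v)
I(C) = 1/(4 + C) - C/5 (I(C) = C/(-5) + C/((C*(4 + C))) = C*(-1/5) + C*(1/(C*(4 + C))) = -C/5 + 1/(4 + C) = 1/(4 + C) - C/5)
(83 + (3 + 5*I(V)))**2 = (83 + (3 + 5*((5 - 1*(-2)*(4 - 2))/(5*(4 - 2)))))**2 = (83 + (3 + 5*((1/5)*(5 - 1*(-2)*2)/2)))**2 = (83 + (3 + 5*((1/5)*(1/2)*(5 + 4))))**2 = (83 + (3 + 5*((1/5)*(1/2)*9)))**2 = (83 + (3 + 5*(9/10)))**2 = (83 + (3 + 9/2))**2 = (83 + 15/2)**2 = (181/2)**2 = 32761/4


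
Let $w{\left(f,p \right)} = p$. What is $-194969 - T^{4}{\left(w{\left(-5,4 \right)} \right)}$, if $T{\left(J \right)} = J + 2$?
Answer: $-196265$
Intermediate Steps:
$T{\left(J \right)} = 2 + J$
$-194969 - T^{4}{\left(w{\left(-5,4 \right)} \right)} = -194969 - \left(2 + 4\right)^{4} = -194969 - 6^{4} = -194969 - 1296 = -196265$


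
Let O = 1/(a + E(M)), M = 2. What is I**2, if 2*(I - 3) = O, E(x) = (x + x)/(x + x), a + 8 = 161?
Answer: 855625/94864 ≈ 9.0195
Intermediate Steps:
a = 153 (a = -8 + 161 = 153)
E(x) = 1 (E(x) = (2*x)/((2*x)) = (2*x)*(1/(2*x)) = 1)
O = 1/154 (O = 1/(153 + 1) = 1/154 ≈ 0.0064935)
I = 925/308 (I = 3 + (1/2)*(1/154) = 3 + 1/308 = 925/308 ≈ 3.0032)
I**2 = (925/308)**2 = 855625/94864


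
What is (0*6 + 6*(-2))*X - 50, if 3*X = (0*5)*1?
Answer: -50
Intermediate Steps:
X = 0 (X = ((0*5)*1)/3 = (0*1)/3 = (1/3)*0 = 0)
(0*6 + 6*(-2))*X - 50 = (0*6 + 6*(-2))*0 - 50 = (0 - 12)*0 - 50 = -12*0 - 50 = 0 - 50 = -50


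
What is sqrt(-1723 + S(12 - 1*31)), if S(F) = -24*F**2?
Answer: I*sqrt(10387) ≈ 101.92*I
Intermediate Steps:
sqrt(-1723 + S(12 - 1*31)) = sqrt(-1723 - 24*(12 - 1*31)**2) = sqrt(-1723 - 24*(12 - 31)**2) = sqrt(-1723 - 24*(-19)**2) = sqrt(-1723 - 24*361) = sqrt(-1723 - 8664) = sqrt(-10387) = I*sqrt(10387)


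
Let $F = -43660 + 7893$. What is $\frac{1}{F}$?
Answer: $- \frac{1}{35767} \approx -2.7959 \cdot 10^{-5}$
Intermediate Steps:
$F = -35767$
$\frac{1}{F} = \frac{1}{-35767} = - \frac{1}{35767}$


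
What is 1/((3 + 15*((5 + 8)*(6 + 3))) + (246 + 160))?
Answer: 1/2164 ≈ 0.00046211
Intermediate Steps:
1/((3 + 15*((5 + 8)*(6 + 3))) + (246 + 160)) = 1/((3 + 15*(13*9)) + 406) = 1/((3 + 15*117) + 406) = 1/((3 + 1755) + 406) = 1/(1758 + 406) = 1/2164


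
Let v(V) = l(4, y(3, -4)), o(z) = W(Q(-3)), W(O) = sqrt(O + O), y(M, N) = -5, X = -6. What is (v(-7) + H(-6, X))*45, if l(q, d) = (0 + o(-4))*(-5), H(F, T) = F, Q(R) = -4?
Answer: -270 - 450*I*sqrt(2) ≈ -270.0 - 636.4*I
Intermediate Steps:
W(O) = sqrt(2)*sqrt(O) (W(O) = sqrt(2*O) = sqrt(2)*sqrt(O))
o(z) = 2*I*sqrt(2) (o(z) = sqrt(2)*sqrt(-4) = sqrt(2)*(2*I) = 2*I*sqrt(2))
l(q, d) = -10*I*sqrt(2) (l(q, d) = (0 + 2*I*sqrt(2))*(-5) = (2*I*sqrt(2))*(-5) = -10*I*sqrt(2))
v(V) = -10*I*sqrt(2)
(v(-7) + H(-6, X))*45 = (-10*I*sqrt(2) - 6)*45 = (-6 - 10*I*sqrt(2))*45 = -270 - 450*I*sqrt(2)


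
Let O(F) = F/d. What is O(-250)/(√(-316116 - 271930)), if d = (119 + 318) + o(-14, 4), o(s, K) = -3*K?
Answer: 5*I*√588046/4998391 ≈ 0.00076709*I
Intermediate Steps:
d = 425 (d = (119 + 318) - 3*4 = 437 - 12 = 425)
O(F) = F/425
O(-250)/(√(-316116 - 271930)) = ((1/425)*(-250))/(√(-316116 - 271930)) = -10*(-I*√588046/588046)/17 = -(-5)*I*√588046/4998391 = 5*I*√588046/4998391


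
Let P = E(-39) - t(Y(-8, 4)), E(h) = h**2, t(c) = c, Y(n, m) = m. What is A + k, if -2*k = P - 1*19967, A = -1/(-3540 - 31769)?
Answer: 325725526/35309 ≈ 9225.0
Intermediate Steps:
A = 1/35309 (A = -1/(-35309) = -1*(-1/35309) = 1/35309 ≈ 2.8321e-5)
P = 1517 (P = (-39)**2 - 1*4 = 1521 - 4 = 1517)
k = 9225 (k = -(1517 - 1*19967)/2 = -(1517 - 19967)/2 = -1/2*(-18450) = 9225)
A + k = 1/35309 + 9225 = 325725526/35309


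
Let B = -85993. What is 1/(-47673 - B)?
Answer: 1/38320 ≈ 2.6096e-5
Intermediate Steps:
1/(-47673 - B) = 1/(-47673 - 1*(-85993)) = 1/(-47673 + 85993) = 1/38320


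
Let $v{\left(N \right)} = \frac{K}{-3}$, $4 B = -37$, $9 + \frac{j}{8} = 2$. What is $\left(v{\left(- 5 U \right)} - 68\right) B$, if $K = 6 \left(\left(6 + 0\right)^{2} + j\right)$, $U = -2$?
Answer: $259$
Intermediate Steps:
$j = -56$ ($j = -72 + 8 \cdot 2 = -72 + 16 = -56$)
$B = - \frac{37}{4}$ ($B = \frac{1}{4} \left(-37\right) = - \frac{37}{4} \approx -9.25$)
$K = -120$ ($K = 6 \left(\left(6 + 0\right)^{2} - 56\right) = 6 \left(6^{2} - 56\right) = 6 \left(36 - 56\right) = 6 \left(-20\right) = -120$)
$v{\left(N \right)} = 40$ ($v{\left(N \right)} = - \frac{120}{-3} = \left(-120\right) \left(- \frac{1}{3}\right) = 40$)
$\left(v{\left(- 5 U \right)} - 68\right) B = \left(40 - 68\right) \left(- \frac{37}{4}\right) = \left(-28\right) \left(- \frac{37}{4}\right) = 259$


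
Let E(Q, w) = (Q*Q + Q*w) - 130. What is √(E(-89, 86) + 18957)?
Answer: √19094 ≈ 138.18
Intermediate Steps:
E(Q, w) = -130 + Q² + Q*w (E(Q, w) = (Q² + Q*w) - 130 = -130 + Q² + Q*w)
√(E(-89, 86) + 18957) = √((-130 + (-89)² - 89*86) + 18957) = √((-130 + 7921 - 7654) + 18957) = √(137 + 18957) = √19094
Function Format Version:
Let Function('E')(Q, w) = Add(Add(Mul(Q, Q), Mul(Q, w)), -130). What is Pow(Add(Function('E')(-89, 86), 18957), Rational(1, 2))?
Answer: Pow(19094, Rational(1, 2)) ≈ 138.18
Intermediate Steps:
Function('E')(Q, w) = Add(-130, Pow(Q, 2), Mul(Q, w)) (Function('E')(Q, w) = Add(Add(Pow(Q, 2), Mul(Q, w)), -130) = Add(-130, Pow(Q, 2), Mul(Q, w)))
Pow(Add(Function('E')(-89, 86), 18957), Rational(1, 2)) = Pow(Add(Add(-130, Pow(-89, 2), Mul(-89, 86)), 18957), Rational(1, 2)) = Pow(Add(Add(-130, 7921, -7654), 18957), Rational(1, 2)) = Pow(Add(137, 18957), Rational(1, 2)) = Pow(19094, Rational(1, 2))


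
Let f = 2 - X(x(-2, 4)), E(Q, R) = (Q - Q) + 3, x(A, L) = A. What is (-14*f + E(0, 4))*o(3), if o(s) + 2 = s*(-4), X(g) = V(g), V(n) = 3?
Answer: -238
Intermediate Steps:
X(g) = 3
E(Q, R) = 3 (E(Q, R) = 0 + 3 = 3)
f = -1 (f = 2 - 1*3 = 2 - 3 = -1)
o(s) = -2 - 4*s (o(s) = -2 + s*(-4) = -2 - 4*s)
(-14*f + E(0, 4))*o(3) = (-14*(-1) + 3)*(-2 - 4*3) = (14 + 3)*(-2 - 12) = 17*(-14) = -238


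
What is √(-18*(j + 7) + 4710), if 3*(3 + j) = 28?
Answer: √4470 ≈ 66.858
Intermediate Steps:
j = 19/3 (j = -3 + (⅓)*28 = -3 + 28/3 = 19/3 ≈ 6.3333)
√(-18*(j + 7) + 4710) = √(-18*(19/3 + 7) + 4710) = √(-18*40/3 + 4710) = √(-240 + 4710) = √4470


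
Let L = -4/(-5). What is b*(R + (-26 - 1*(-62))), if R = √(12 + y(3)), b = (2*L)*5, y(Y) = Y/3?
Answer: 288 + 8*√13 ≈ 316.84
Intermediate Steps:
L = ⅘ (L = -4*(-⅕) = ⅘ ≈ 0.80000)
y(Y) = Y/3 (y(Y) = Y*(⅓) = Y/3)
b = 8 (b = (2*(⅘))*5 = (8/5)*5 = 8)
R = √13 (R = √(12 + (⅓)*3) = √(12 + 1) = √13 ≈ 3.6056)
b*(R + (-26 - 1*(-62))) = 8*(√13 + (-26 - 1*(-62))) = 8*(√13 + (-26 + 62)) = 8*(√13 + 36) = 8*(36 + √13) = 288 + 8*√13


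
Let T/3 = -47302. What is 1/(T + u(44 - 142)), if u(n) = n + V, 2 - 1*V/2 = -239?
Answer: -1/141522 ≈ -7.0660e-6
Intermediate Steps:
T = -141906 (T = 3*(-47302) = -141906)
V = 482 (V = 4 - 2*(-239) = 4 + 478 = 482)
u(n) = 482 + n (u(n) = n + 482 = 482 + n)
1/(T + u(44 - 142)) = 1/(-141906 + (482 + (44 - 142))) = 1/(-141906 + (482 - 98)) = 1/(-141906 + 384) = 1/(-141522) = -1/141522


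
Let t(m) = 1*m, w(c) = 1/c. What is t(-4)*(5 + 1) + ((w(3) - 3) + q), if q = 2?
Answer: -74/3 ≈ -24.667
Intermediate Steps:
w(c) = 1/c
t(m) = m
t(-4)*(5 + 1) + ((w(3) - 3) + q) = -4*(5 + 1) + ((1/3 - 3) + 2) = -4*6 + ((⅓ - 3) + 2) = -24 + (-8/3 + 2) = -24 - ⅔ = -74/3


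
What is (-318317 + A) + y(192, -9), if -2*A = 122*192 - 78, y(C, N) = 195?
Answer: -329795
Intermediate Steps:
A = -11673 (A = -(122*192 - 78)/2 = -(23424 - 78)/2 = -½*23346 = -11673)
(-318317 + A) + y(192, -9) = (-318317 - 11673) + 195 = -329990 + 195 = -329795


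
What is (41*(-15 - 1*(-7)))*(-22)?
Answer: 7216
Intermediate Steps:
(41*(-15 - 1*(-7)))*(-22) = (41*(-15 + 7))*(-22) = (41*(-8))*(-22) = -328*(-22) = 7216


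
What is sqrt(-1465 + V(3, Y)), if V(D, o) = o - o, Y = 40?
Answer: I*sqrt(1465) ≈ 38.275*I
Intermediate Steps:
V(D, o) = 0
sqrt(-1465 + V(3, Y)) = sqrt(-1465 + 0) = sqrt(-1465) = I*sqrt(1465)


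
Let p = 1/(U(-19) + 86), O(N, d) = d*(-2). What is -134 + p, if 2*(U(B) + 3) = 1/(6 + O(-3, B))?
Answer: -978782/7305 ≈ -133.99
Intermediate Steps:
O(N, d) = -2*d
U(B) = -3 + 1/(2*(6 - 2*B))
p = 88/7305 (p = 1/((35 - 12*(-19))/(4*(-3 - 19)) + 86) = 1/((1/4)*(35 + 228)/(-22) + 86) = 1/((1/4)*(-1/22)*263 + 86) = 1/(-263/88 + 86) = 1/(7305/88) = 88/7305 ≈ 0.012047)
-134 + p = -134 + 88/7305 = -978782/7305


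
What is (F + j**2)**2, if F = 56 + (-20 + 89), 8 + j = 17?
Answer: 42436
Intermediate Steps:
j = 9 (j = -8 + 17 = 9)
F = 125 (F = 56 + 69 = 125)
(F + j**2)**2 = (125 + 9**2)**2 = (125 + 81)**2 = 206**2 = 42436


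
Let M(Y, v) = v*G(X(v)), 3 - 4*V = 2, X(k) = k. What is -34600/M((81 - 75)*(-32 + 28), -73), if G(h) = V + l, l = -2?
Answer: -138400/511 ≈ -270.84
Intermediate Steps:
V = ¼ (V = ¾ - ¼*2 = ¾ - ½ = ¼ ≈ 0.25000)
G(h) = -7/4 (G(h) = ¼ - 2 = -7/4)
M(Y, v) = -7*v/4 (M(Y, v) = v*(-7/4) = -7*v/4)
-34600/M((81 - 75)*(-32 + 28), -73) = -34600/((-7/4*(-73))) = -34600/511/4 = -34600*4/511 = -138400/511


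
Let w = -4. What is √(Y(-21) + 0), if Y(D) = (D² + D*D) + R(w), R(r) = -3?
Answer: √879 ≈ 29.648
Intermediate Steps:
Y(D) = -3 + 2*D² (Y(D) = (D² + D*D) - 3 = (D² + D²) - 3 = 2*D² - 3 = -3 + 2*D²)
√(Y(-21) + 0) = √((-3 + 2*(-21)²) + 0) = √((-3 + 2*441) + 0) = √((-3 + 882) + 0) = √(879 + 0) = √879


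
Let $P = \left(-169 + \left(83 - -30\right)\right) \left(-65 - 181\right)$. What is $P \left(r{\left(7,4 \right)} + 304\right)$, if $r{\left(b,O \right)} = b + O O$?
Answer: $4504752$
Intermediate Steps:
$r{\left(b,O \right)} = b + O^{2}$
$P = 13776$ ($P = \left(-169 + \left(83 + 30\right)\right) \left(-246\right) = \left(-169 + 113\right) \left(-246\right) = \left(-56\right) \left(-246\right) = 13776$)
$P \left(r{\left(7,4 \right)} + 304\right) = 13776 \left(\left(7 + 4^{2}\right) + 304\right) = 13776 \left(\left(7 + 16\right) + 304\right) = 13776 \left(23 + 304\right) = 13776 \cdot 327 = 4504752$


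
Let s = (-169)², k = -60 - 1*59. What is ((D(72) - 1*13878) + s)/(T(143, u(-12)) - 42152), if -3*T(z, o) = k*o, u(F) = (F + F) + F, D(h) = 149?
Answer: -3708/10895 ≈ -0.34034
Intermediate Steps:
k = -119 (k = -60 - 59 = -119)
u(F) = 3*F (u(F) = 2*F + F = 3*F)
T(z, o) = 119*o/3 (T(z, o) = -(-119)*o/3 = 119*o/3)
s = 28561
((D(72) - 1*13878) + s)/(T(143, u(-12)) - 42152) = ((149 - 1*13878) + 28561)/(119*(3*(-12))/3 - 42152) = ((149 - 13878) + 28561)/((119/3)*(-36) - 42152) = (-13729 + 28561)/(-1428 - 42152) = 14832/(-43580) = 14832*(-1/43580) = -3708/10895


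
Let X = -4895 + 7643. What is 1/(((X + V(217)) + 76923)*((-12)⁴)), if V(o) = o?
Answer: 1/1656557568 ≈ 6.0366e-10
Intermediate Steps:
X = 2748
1/(((X + V(217)) + 76923)*((-12)⁴)) = 1/(((2748 + 217) + 76923)*((-12)⁴)) = 1/((2965 + 76923)*20736) = (1/20736)/79888 = (1/79888)*(1/20736) = 1/1656557568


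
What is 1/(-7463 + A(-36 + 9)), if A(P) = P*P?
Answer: -1/6734 ≈ -0.00014850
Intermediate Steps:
A(P) = P²
1/(-7463 + A(-36 + 9)) = 1/(-7463 + (-36 + 9)²) = 1/(-7463 + (-27)²) = 1/(-7463 + 729) = 1/(-6734) = -1/6734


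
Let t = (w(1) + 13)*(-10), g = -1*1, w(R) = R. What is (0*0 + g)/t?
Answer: 1/140 ≈ 0.0071429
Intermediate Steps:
g = -1
t = -140 (t = (1 + 13)*(-10) = 14*(-10) = -140)
(0*0 + g)/t = (0*0 - 1)/(-140) = (0 - 1)*(-1/140) = -1*(-1/140) = 1/140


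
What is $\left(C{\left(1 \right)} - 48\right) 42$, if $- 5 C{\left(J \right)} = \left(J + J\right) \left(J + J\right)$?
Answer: $- \frac{10248}{5} \approx -2049.6$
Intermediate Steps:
$C{\left(J \right)} = - \frac{4 J^{2}}{5}$ ($C{\left(J \right)} = - \frac{\left(J + J\right) \left(J + J\right)}{5} = - \frac{2 J 2 J}{5} = - \frac{4 J^{2}}{5}$)
$\left(C{\left(1 \right)} - 48\right) 42 = \left(- \frac{4 \cdot 1^{2}}{5} - 48\right) 42 = \left(\left(- \frac{4}{5}\right) 1 - 48\right) 42 = \left(- \frac{4}{5} - 48\right) 42 = \left(- \frac{244}{5}\right) 42 = - \frac{10248}{5}$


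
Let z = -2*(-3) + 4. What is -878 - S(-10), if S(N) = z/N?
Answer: -877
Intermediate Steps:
z = 10 (z = 6 + 4 = 10)
S(N) = 10/N
-878 - S(-10) = -878 - 10/(-10) = -878 - 10*(-1)/10 = -878 - 1*(-1) = -878 + 1 = -877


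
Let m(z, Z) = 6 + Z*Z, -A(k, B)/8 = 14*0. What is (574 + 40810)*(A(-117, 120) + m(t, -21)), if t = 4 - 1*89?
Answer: 18498648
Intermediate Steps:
t = -85 (t = 4 - 89 = -85)
A(k, B) = 0 (A(k, B) = -112*0 = -8*0 = 0)
m(z, Z) = 6 + Z²
(574 + 40810)*(A(-117, 120) + m(t, -21)) = (574 + 40810)*(0 + (6 + (-21)²)) = 41384*(0 + (6 + 441)) = 41384*(0 + 447) = 41384*447 = 18498648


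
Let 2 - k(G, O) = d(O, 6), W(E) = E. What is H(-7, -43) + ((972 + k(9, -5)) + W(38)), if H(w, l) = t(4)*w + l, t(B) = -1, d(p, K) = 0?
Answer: 976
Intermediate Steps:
k(G, O) = 2 (k(G, O) = 2 - 1*0 = 2 + 0 = 2)
H(w, l) = l - w (H(w, l) = -w + l = l - w)
H(-7, -43) + ((972 + k(9, -5)) + W(38)) = (-43 - 1*(-7)) + ((972 + 2) + 38) = (-43 + 7) + (974 + 38) = -36 + 1012 = 976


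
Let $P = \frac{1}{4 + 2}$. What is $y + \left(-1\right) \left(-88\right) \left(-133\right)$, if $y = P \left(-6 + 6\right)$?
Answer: $-11704$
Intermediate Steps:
$P = \frac{1}{6} \approx 0.16667$
$y = 0$ ($y = \frac{-6 + 6}{6} = \frac{1}{6} \cdot 0 = 0$)
$y + \left(-1\right) \left(-88\right) \left(-133\right) = 0 + \left(-1\right) \left(-88\right) \left(-133\right) = 0 + 88 \left(-133\right) = 0 - 11704 = -11704$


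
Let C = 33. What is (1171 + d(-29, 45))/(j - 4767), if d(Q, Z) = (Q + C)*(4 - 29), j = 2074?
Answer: -1071/2693 ≈ -0.39770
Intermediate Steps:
d(Q, Z) = -825 - 25*Q (d(Q, Z) = (Q + 33)*(4 - 29) = (33 + Q)*(-25) = -825 - 25*Q)
(1171 + d(-29, 45))/(j - 4767) = (1171 + (-825 - 25*(-29)))/(2074 - 4767) = (1171 + (-825 + 725))/(-2693) = (1171 - 100)*(-1/2693) = 1071*(-1/2693) = -1071/2693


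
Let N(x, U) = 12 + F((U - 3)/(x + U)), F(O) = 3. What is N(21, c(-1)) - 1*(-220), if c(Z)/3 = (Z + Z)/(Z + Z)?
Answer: 235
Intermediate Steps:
c(Z) = 3 (c(Z) = 3*((Z + Z)/(Z + Z)) = 3*((2*Z)/((2*Z))) = 3*((2*Z)*(1/(2*Z))) = 3*1 = 3)
N(x, U) = 15 (N(x, U) = 12 + 3 = 15)
N(21, c(-1)) - 1*(-220) = 15 - 1*(-220) = 15 + 220 = 235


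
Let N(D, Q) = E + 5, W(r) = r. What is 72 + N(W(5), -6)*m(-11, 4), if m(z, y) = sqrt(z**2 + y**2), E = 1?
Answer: 72 + 6*sqrt(137) ≈ 142.23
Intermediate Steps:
N(D, Q) = 6 (N(D, Q) = 1 + 5 = 6)
m(z, y) = sqrt(y**2 + z**2)
72 + N(W(5), -6)*m(-11, 4) = 72 + 6*sqrt(4**2 + (-11)**2) = 72 + 6*sqrt(16 + 121) = 72 + 6*sqrt(137)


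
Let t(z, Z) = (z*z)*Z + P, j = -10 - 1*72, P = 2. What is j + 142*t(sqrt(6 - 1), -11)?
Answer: -7608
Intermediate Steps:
j = -82 (j = -10 - 72 = -82)
t(z, Z) = 2 + Z*z**2 (t(z, Z) = (z*z)*Z + 2 = z**2*Z + 2 = Z*z**2 + 2 = 2 + Z*z**2)
j + 142*t(sqrt(6 - 1), -11) = -82 + 142*(2 - 11*(sqrt(6 - 1))**2) = -82 + 142*(2 - 11*(sqrt(5))**2) = -82 + 142*(2 - 11*5) = -82 + 142*(2 - 55) = -82 + 142*(-53) = -82 - 7526 = -7608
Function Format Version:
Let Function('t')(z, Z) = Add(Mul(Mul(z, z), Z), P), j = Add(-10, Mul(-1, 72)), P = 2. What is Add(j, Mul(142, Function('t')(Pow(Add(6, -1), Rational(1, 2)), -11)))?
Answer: -7608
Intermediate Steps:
j = -82 (j = Add(-10, -72) = -82)
Function('t')(z, Z) = Add(2, Mul(Z, Pow(z, 2))) (Function('t')(z, Z) = Add(Mul(Mul(z, z), Z), 2) = Add(Mul(Pow(z, 2), Z), 2) = Add(Mul(Z, Pow(z, 2)), 2) = Add(2, Mul(Z, Pow(z, 2))))
Add(j, Mul(142, Function('t')(Pow(Add(6, -1), Rational(1, 2)), -11))) = Add(-82, Mul(142, Add(2, Mul(-11, Pow(Pow(Add(6, -1), Rational(1, 2)), 2))))) = Add(-82, Mul(142, Add(2, Mul(-11, Pow(Pow(5, Rational(1, 2)), 2))))) = Add(-82, Mul(142, Add(2, Mul(-11, 5)))) = Add(-82, Mul(142, Add(2, -55))) = Add(-82, Mul(142, -53)) = Add(-82, -7526) = -7608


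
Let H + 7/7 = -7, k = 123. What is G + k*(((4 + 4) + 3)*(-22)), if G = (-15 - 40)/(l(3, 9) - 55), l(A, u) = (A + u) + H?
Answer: -1518011/51 ≈ -29765.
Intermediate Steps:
H = -8 (H = -1 - 7 = -8)
l(A, u) = -8 + A + u (l(A, u) = (A + u) - 8 = -8 + A + u)
G = 55/51 (G = (-15 - 40)/((-8 + 3 + 9) - 55) = -55/(4 - 55) = -55/(-51) = -55*(-1/51) = 55/51 ≈ 1.0784)
G + k*(((4 + 4) + 3)*(-22)) = 55/51 + 123*(((4 + 4) + 3)*(-22)) = 55/51 + 123*((8 + 3)*(-22)) = 55/51 + 123*(11*(-22)) = 55/51 + 123*(-242) = 55/51 - 29766 = -1518011/51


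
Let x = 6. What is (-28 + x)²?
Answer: 484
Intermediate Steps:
(-28 + x)² = (-28 + 6)² = (-22)² = 484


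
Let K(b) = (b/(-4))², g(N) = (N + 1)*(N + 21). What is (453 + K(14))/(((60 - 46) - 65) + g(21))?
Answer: 1861/3492 ≈ 0.53293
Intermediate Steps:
g(N) = (1 + N)*(21 + N)
K(b) = b²/16 (K(b) = (b*(-¼))² = (-b/4)² = b²/16)
(453 + K(14))/(((60 - 46) - 65) + g(21)) = (453 + (1/16)*14²)/(((60 - 46) - 65) + (21 + 21² + 22*21)) = (453 + (1/16)*196)/((14 - 65) + (21 + 441 + 462)) = (453 + 49/4)/(-51 + 924) = (1861/4)/873 = (1861/4)*(1/873) = 1861/3492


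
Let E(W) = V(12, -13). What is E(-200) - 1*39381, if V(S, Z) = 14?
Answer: -39367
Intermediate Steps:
E(W) = 14
E(-200) - 1*39381 = 14 - 1*39381 = 14 - 39381 = -39367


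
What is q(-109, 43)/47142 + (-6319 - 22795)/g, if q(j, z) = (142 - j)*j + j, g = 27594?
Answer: -243535/148701 ≈ -1.6377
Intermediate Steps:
q(j, z) = j + j*(142 - j) (q(j, z) = j*(142 - j) + j = j + j*(142 - j))
q(-109, 43)/47142 + (-6319 - 22795)/g = -109*(143 - 1*(-109))/47142 + (-6319 - 22795)/27594 = -109*(143 + 109)*(1/47142) - 29114*1/27594 = -109*252*(1/47142) - 14557/13797 = -27468*1/47142 - 14557/13797 = -1526/2619 - 14557/13797 = -243535/148701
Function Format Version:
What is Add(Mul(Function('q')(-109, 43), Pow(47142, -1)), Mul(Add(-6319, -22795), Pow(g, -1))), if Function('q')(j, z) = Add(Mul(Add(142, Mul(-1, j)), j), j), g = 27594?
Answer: Rational(-243535, 148701) ≈ -1.6377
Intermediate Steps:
Function('q')(j, z) = Add(j, Mul(j, Add(142, Mul(-1, j)))) (Function('q')(j, z) = Add(Mul(j, Add(142, Mul(-1, j))), j) = Add(j, Mul(j, Add(142, Mul(-1, j)))))
Add(Mul(Function('q')(-109, 43), Pow(47142, -1)), Mul(Add(-6319, -22795), Pow(g, -1))) = Add(Mul(Mul(-109, Add(143, Mul(-1, -109))), Pow(47142, -1)), Mul(Add(-6319, -22795), Pow(27594, -1))) = Add(Mul(Mul(-109, Add(143, 109)), Rational(1, 47142)), Mul(-29114, Rational(1, 27594))) = Add(Mul(Mul(-109, 252), Rational(1, 47142)), Rational(-14557, 13797)) = Add(Mul(-27468, Rational(1, 47142)), Rational(-14557, 13797)) = Add(Rational(-1526, 2619), Rational(-14557, 13797)) = Rational(-243535, 148701)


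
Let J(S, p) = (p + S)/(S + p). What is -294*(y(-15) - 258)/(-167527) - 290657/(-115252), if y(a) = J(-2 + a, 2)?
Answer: 39984684623/19307821804 ≈ 2.0709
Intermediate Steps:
J(S, p) = 1 (J(S, p) = (S + p)/(S + p) = 1)
y(a) = 1
-294*(y(-15) - 258)/(-167527) - 290657/(-115252) = -294*(1 - 258)/(-167527) - 290657/(-115252) = -294*(-257)*(-1/167527) - 290657*(-1/115252) = 75558*(-1/167527) + 290657/115252 = -75558/167527 + 290657/115252 = 39984684623/19307821804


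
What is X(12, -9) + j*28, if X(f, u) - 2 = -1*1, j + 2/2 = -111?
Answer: -3135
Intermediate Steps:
j = -112 (j = -1 - 111 = -112)
X(f, u) = 1 (X(f, u) = 2 - 1*1 = 2 - 1 = 1)
X(12, -9) + j*28 = 1 - 112*28 = 1 - 3136 = -3135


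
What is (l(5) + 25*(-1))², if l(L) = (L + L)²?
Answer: 5625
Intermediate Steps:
l(L) = 4*L² (l(L) = (2*L)² = 4*L²)
(l(5) + 25*(-1))² = (4*5² + 25*(-1))² = (4*25 - 25)² = (100 - 25)² = 75² = 5625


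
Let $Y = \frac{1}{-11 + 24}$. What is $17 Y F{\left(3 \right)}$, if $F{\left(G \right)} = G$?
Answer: $\frac{51}{13} \approx 3.9231$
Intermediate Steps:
$Y = \frac{1}{13} \approx 0.076923$
$17 Y F{\left(3 \right)} = 17 \cdot \frac{1}{13} \cdot 3 = \frac{17}{13} \cdot 3 = \frac{51}{13}$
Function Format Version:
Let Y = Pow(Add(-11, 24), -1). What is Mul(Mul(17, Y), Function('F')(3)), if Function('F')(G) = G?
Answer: Rational(51, 13) ≈ 3.9231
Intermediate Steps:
Y = Rational(1, 13) (Y = Pow(13, -1) = Rational(1, 13) ≈ 0.076923)
Mul(Mul(17, Y), Function('F')(3)) = Mul(Mul(17, Rational(1, 13)), 3) = Mul(Rational(17, 13), 3) = Rational(51, 13)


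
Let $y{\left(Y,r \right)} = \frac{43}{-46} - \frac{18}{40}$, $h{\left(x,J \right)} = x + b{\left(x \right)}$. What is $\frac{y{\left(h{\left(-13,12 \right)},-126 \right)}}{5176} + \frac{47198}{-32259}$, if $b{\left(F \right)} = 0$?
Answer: $- \frac{112397099063}{76807388640} \approx -1.4634$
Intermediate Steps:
$h{\left(x,J \right)} = x$ ($h{\left(x,J \right)} = x + 0 = x$)
$y{\left(Y,r \right)} = - \frac{637}{460}$ ($y{\left(Y,r \right)} = 43 \left(- \frac{1}{46}\right) - \frac{9}{20} = - \frac{43}{46} - \frac{9}{20} = - \frac{637}{460}$)
$\frac{y{\left(h{\left(-13,12 \right)},-126 \right)}}{5176} + \frac{47198}{-32259} = - \frac{637}{460 \cdot 5176} + \frac{47198}{-32259} = \left(- \frac{637}{460}\right) \frac{1}{5176} + 47198 \left(- \frac{1}{32259}\right) = - \frac{637}{2380960} - \frac{47198}{32259} = - \frac{112397099063}{76807388640}$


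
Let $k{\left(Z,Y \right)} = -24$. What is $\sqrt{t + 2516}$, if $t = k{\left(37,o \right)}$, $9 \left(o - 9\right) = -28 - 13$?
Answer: $2 \sqrt{623} \approx 49.92$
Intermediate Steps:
$o = \frac{40}{9}$ ($o = 9 + \frac{-28 - 13}{9} = 9 + \frac{1}{9} \left(-41\right) = 9 - \frac{41}{9} = \frac{40}{9} \approx 4.4444$)
$t = -24$
$\sqrt{t + 2516} = \sqrt{-24 + 2516} = \sqrt{2492} = 2 \sqrt{623}$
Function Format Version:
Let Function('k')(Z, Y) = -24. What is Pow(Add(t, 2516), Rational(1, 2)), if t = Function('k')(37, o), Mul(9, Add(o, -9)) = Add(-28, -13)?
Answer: Mul(2, Pow(623, Rational(1, 2))) ≈ 49.920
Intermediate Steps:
o = Rational(40, 9) (o = Add(9, Mul(Rational(1, 9), Add(-28, -13))) = Add(9, Mul(Rational(1, 9), -41)) = Add(9, Rational(-41, 9)) = Rational(40, 9) ≈ 4.4444)
t = -24
Pow(Add(t, 2516), Rational(1, 2)) = Pow(Add(-24, 2516), Rational(1, 2)) = Pow(2492, Rational(1, 2)) = Mul(2, Pow(623, Rational(1, 2)))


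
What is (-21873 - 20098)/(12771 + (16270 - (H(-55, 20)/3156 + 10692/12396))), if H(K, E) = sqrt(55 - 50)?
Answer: -12954558506230849730976/8963383283754531693739 - 141347116874364*sqrt(5)/8963383283754531693739 ≈ -1.4453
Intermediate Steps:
H(K, E) = sqrt(5)
(-21873 - 20098)/(12771 + (16270 - (H(-55, 20)/3156 + 10692/12396))) = (-21873 - 20098)/(12771 + (16270 - (sqrt(5)/3156 + 10692/12396))) = -41971/(12771 + (16270 - (sqrt(5)*(1/3156) + 10692*(1/12396)))) = -41971/(12771 + (16270 - (sqrt(5)/3156 + 891/1033))) = -41971/(12771 + (16270 - (891/1033 + sqrt(5)/3156))) = -41971/(12771 + (16270 + (-891/1033 - sqrt(5)/3156))) = -41971/(12771 + (16806019/1033 - sqrt(5)/3156)) = -41971/(29998462/1033 - sqrt(5)/3156)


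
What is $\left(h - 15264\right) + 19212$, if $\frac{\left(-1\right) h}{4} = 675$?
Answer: $1248$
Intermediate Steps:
$h = -2700$ ($h = \left(-4\right) 675 = -2700$)
$\left(h - 15264\right) + 19212 = \left(-2700 - 15264\right) + 19212 = -17964 + 19212 = 1248$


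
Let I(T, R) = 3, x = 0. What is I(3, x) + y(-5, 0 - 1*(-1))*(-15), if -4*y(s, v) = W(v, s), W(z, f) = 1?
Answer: 27/4 ≈ 6.7500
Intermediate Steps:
y(s, v) = -¼ (y(s, v) = -¼*1 = -¼)
I(3, x) + y(-5, 0 - 1*(-1))*(-15) = 3 - ¼*(-15) = 3 + 15/4 = 27/4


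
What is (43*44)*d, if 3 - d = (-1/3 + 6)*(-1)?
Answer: 49192/3 ≈ 16397.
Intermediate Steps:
d = 26/3 (d = 3 - (-1/3 + 6)*(-1) = 3 - (-1*⅓ + 6)*(-1) = 3 - (-⅓ + 6)*(-1) = 3 - 17*(-1)/3 = 3 - 1*(-17/3) = 3 + 17/3 = 26/3 ≈ 8.6667)
(43*44)*d = (43*44)*(26/3) = 1892*(26/3) = 49192/3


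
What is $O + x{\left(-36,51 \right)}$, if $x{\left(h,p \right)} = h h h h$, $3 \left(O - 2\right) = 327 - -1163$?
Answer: $\frac{5040344}{3} \approx 1.6801 \cdot 10^{6}$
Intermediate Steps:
$O = \frac{1496}{3}$ ($O = 2 + \frac{327 - -1163}{3} = 2 + \frac{327 + 1163}{3} = 2 + \frac{1}{3} \cdot 1490 = 2 + \frac{1490}{3} = \frac{1496}{3} \approx 498.67$)
$x{\left(h,p \right)} = h^{4}$ ($x{\left(h,p \right)} = h^{2} h h = h^{3} h = h^{4}$)
$O + x{\left(-36,51 \right)} = \frac{1496}{3} + \left(-36\right)^{4} = \frac{1496}{3} + 1679616 = \frac{5040344}{3}$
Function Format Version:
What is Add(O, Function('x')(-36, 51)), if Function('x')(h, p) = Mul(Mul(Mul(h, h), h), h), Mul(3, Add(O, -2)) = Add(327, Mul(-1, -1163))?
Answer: Rational(5040344, 3) ≈ 1.6801e+6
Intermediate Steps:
O = Rational(1496, 3) (O = Add(2, Mul(Rational(1, 3), Add(327, Mul(-1, -1163)))) = Add(2, Mul(Rational(1, 3), Add(327, 1163))) = Add(2, Mul(Rational(1, 3), 1490)) = Add(2, Rational(1490, 3)) = Rational(1496, 3) ≈ 498.67)
Function('x')(h, p) = Pow(h, 4) (Function('x')(h, p) = Mul(Mul(Pow(h, 2), h), h) = Mul(Pow(h, 3), h) = Pow(h, 4))
Add(O, Function('x')(-36, 51)) = Add(Rational(1496, 3), Pow(-36, 4)) = Add(Rational(1496, 3), 1679616) = Rational(5040344, 3)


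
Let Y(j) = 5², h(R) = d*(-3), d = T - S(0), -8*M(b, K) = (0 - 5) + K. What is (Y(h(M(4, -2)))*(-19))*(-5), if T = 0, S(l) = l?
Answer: 2375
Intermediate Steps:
M(b, K) = 5/8 - K/8 (M(b, K) = -((0 - 5) + K)/8 = -(-5 + K)/8 = 5/8 - K/8)
d = 0 (d = 0 - 1*0 = 0 + 0 = 0)
h(R) = 0 (h(R) = 0*(-3) = 0)
Y(j) = 25
(Y(h(M(4, -2)))*(-19))*(-5) = (25*(-19))*(-5) = -475*(-5) = 2375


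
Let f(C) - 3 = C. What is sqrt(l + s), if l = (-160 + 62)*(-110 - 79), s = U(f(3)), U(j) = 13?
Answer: sqrt(18535) ≈ 136.14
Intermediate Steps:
f(C) = 3 + C
s = 13
l = 18522 (l = -98*(-189) = 18522)
sqrt(l + s) = sqrt(18522 + 13) = sqrt(18535)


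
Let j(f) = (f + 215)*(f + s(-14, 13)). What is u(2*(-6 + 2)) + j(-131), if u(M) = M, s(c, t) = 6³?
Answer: 7132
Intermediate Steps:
s(c, t) = 216
j(f) = (215 + f)*(216 + f) (j(f) = (f + 215)*(f + 216) = (215 + f)*(216 + f))
u(2*(-6 + 2)) + j(-131) = 2*(-6 + 2) + (46440 + (-131)² + 431*(-131)) = 2*(-4) + (46440 + 17161 - 56461) = -8 + 7140 = 7132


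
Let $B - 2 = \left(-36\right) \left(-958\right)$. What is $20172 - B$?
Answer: $-14318$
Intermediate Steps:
$B = 34490$ ($B = 2 - -34488 = 2 + 34488 = 34490$)
$20172 - B = 20172 - 34490 = -14318$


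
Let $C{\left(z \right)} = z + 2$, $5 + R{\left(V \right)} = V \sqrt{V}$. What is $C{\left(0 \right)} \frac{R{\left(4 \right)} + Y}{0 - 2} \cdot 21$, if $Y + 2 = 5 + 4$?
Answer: $-210$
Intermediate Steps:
$R{\left(V \right)} = -5 + V^{\frac{3}{2}}$ ($R{\left(V \right)} = -5 + V \sqrt{V} = -5 + V^{\frac{3}{2}}$)
$Y = 7$ ($Y = -2 + \left(5 + 4\right) = -2 + 9 = 7$)
$C{\left(z \right)} = 2 + z$
$C{\left(0 \right)} \frac{R{\left(4 \right)} + Y}{0 - 2} \cdot 21 = \left(2 + 0\right) \frac{\left(-5 + 4^{\frac{3}{2}}\right) + 7}{0 - 2} \cdot 21 = 2 \frac{\left(-5 + 8\right) + 7}{-2} \cdot 21 = 2 \left(3 + 7\right) \left(- \frac{1}{2}\right) 21 = 2 \cdot 10 \left(- \frac{1}{2}\right) 21 = 2 \left(-5\right) 21 = \left(-10\right) 21 = -210$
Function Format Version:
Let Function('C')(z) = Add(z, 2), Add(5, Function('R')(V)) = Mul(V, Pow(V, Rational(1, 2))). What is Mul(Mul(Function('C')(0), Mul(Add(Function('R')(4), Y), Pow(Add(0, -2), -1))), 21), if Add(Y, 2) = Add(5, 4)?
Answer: -210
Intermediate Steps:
Function('R')(V) = Add(-5, Pow(V, Rational(3, 2))) (Function('R')(V) = Add(-5, Mul(V, Pow(V, Rational(1, 2)))) = Add(-5, Pow(V, Rational(3, 2))))
Y = 7 (Y = Add(-2, Add(5, 4)) = Add(-2, 9) = 7)
Function('C')(z) = Add(2, z)
Mul(Mul(Function('C')(0), Mul(Add(Function('R')(4), Y), Pow(Add(0, -2), -1))), 21) = Mul(Mul(Add(2, 0), Mul(Add(Add(-5, Pow(4, Rational(3, 2))), 7), Pow(Add(0, -2), -1))), 21) = Mul(Mul(2, Mul(Add(Add(-5, 8), 7), Pow(-2, -1))), 21) = Mul(Mul(2, Mul(Add(3, 7), Rational(-1, 2))), 21) = Mul(Mul(2, Mul(10, Rational(-1, 2))), 21) = Mul(Mul(2, -5), 21) = Mul(-10, 21) = -210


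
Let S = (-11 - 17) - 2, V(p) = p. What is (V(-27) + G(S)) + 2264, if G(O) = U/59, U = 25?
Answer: 132008/59 ≈ 2237.4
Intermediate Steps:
S = -30 (S = -28 - 2 = -30)
G(O) = 25/59
(V(-27) + G(S)) + 2264 = (-27 + 25/59) + 2264 = -1568/59 + 2264 = 132008/59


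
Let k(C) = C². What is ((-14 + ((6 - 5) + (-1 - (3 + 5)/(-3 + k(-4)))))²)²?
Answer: 1303210000/28561 ≈ 45629.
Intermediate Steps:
((-14 + ((6 - 5) + (-1 - (3 + 5)/(-3 + k(-4)))))²)² = ((-14 + ((6 - 5) + (-1 - (3 + 5)/(-3 + (-4)²))))²)² = ((-14 + (1 + (-1 - 8/(-3 + 16))))²)² = ((-14 + (1 + (-1 - 8/13)))²)² = ((-14 + (1 - 21/13))²)² = ((-14 - 8/13)²)² = ((-190/13)²)² = (36100/169)² = 1303210000/28561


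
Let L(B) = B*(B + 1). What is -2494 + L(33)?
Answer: -1372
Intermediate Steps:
L(B) = B*(1 + B)
-2494 + L(33) = -2494 + 33*(1 + 33) = -2494 + 33*34 = -2494 + 1122 = -1372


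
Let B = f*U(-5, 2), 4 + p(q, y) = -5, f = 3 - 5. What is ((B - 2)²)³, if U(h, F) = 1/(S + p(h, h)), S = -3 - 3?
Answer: 481890304/11390625 ≈ 42.306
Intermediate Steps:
S = -6
f = -2
p(q, y) = -9 (p(q, y) = -4 - 5 = -9)
U(h, F) = -1/15 (U(h, F) = 1/(-6 - 9) = 1/(-15) = -1/15)
B = 2/15 (B = -2*(-1/15) = 2/15 ≈ 0.13333)
((B - 2)²)³ = ((2/15 - 2)²)³ = ((-28/15)²)³ = (784/225)³ = 481890304/11390625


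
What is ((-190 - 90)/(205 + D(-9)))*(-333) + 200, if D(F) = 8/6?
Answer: 403520/619 ≈ 651.89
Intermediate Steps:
D(F) = 4/3 (D(F) = 8*(⅙) = 4/3)
((-190 - 90)/(205 + D(-9)))*(-333) + 200 = ((-190 - 90)/(205 + 4/3))*(-333) + 200 = -280/619/3*(-333) + 200 = -280*3/619*(-333) + 200 = -840/619*(-333) + 200 = 279720/619 + 200 = 403520/619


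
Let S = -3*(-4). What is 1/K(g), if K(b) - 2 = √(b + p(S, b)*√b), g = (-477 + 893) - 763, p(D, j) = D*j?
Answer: 1/(2 + √347*√(-1 - 12*I*√347)) ≈ 0.0025332 + 0.0025189*I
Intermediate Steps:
S = 12
g = -347 (g = 416 - 763 = -347)
K(b) = 2 + √(b + 12*b^(3/2)) (K(b) = 2 + √(b + (12*b)*√b) = 2 + √(b + 12*b^(3/2)))
1/K(g) = 1/(2 + √(-347 + 12*(-347)^(3/2))) = 1/(2 + √(-347 + 12*(-347*I*√347))) = 1/(2 + √(-347 - 4164*I*√347))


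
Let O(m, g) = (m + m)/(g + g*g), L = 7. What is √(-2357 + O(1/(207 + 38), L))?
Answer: I*√565915665/490 ≈ 48.549*I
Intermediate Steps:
O(m, g) = 2*m/(g + g²) (O(m, g) = (2*m)/(g + g²) = 2*m/(g + g²))
√(-2357 + O(1/(207 + 38), L)) = √(-2357 + 2/((207 + 38)*7*(1 + 7))) = √(-2357 + 2*(⅐)/(245*8)) = √(-2357 + 2*(1/245)*(⅐)*(⅛)) = √(-2357 + 1/6860) = √(-16169019/6860) = I*√565915665/490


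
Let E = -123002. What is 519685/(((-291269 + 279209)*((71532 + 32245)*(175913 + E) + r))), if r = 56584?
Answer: -103937/13244295451572 ≈ -7.8477e-9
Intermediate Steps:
519685/(((-291269 + 279209)*((71532 + 32245)*(175913 + E) + r))) = 519685/(((-291269 + 279209)*((71532 + 32245)*(175913 - 123002) + 56584))) = 519685/((-12060*(103777*52911 + 56584))) = 519685/((-12060*(5490944847 + 56584))) = 519685/((-12060*5491001431)) = 519685/(-66221477257860) = 519685*(-1/66221477257860) = -103937/13244295451572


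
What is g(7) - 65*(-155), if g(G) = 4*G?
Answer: 10103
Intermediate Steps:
g(7) - 65*(-155) = 4*7 - 65*(-155) = 28 + 10075 = 10103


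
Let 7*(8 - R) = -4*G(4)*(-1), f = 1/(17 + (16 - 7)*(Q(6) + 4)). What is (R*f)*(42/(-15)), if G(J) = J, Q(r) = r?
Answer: -16/107 ≈ -0.14953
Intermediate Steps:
f = 1/107 (f = 1/(17 + (16 - 7)*(6 + 4)) = 1/(17 + 9*10) = 1/(17 + 90) = 1/107 ≈ 0.0093458)
R = 40/7 (R = 8 - (-4*4)*(-1)/7 = 8 - (-16)*(-1)/7 = 8 - ⅐*16 = 8 - 16/7 = 40/7 ≈ 5.7143)
(R*f)*(42/(-15)) = ((40/7)*(1/107))*(42/(-15)) = 40*(42*(-1/15))/749 = (40/749)*(-14/5) = -16/107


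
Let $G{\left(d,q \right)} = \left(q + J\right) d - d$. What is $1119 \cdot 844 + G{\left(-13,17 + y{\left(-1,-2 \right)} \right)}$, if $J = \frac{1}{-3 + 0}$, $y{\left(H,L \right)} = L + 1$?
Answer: $\frac{2832736}{3} \approx 9.4425 \cdot 10^{5}$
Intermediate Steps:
$y{\left(H,L \right)} = 1 + L$
$J = - \frac{1}{3}$ ($J = \frac{1}{-3} = - \frac{1}{3} \approx -0.33333$)
$G{\left(d,q \right)} = - d + d \left(- \frac{1}{3} + q\right)$ ($G{\left(d,q \right)} = \left(q - \frac{1}{3}\right) d - d = \left(- \frac{1}{3} + q\right) d - d = d \left(- \frac{1}{3} + q\right) - d = - d + d \left(- \frac{1}{3} + q\right)$)
$1119 \cdot 844 + G{\left(-13,17 + y{\left(-1,-2 \right)} \right)} = 1119 \cdot 844 + \frac{1}{3} \left(-13\right) \left(-4 + 3 \left(17 + \left(1 - 2\right)\right)\right) = 944436 + \frac{1}{3} \left(-13\right) \left(-4 + 3 \left(17 - 1\right)\right) = 944436 + \frac{1}{3} \left(-13\right) \left(-4 + 3 \cdot 16\right) = 944436 + \frac{1}{3} \left(-13\right) \left(-4 + 48\right) = 944436 + \frac{1}{3} \left(-13\right) 44 = 944436 - \frac{572}{3} = \frac{2832736}{3}$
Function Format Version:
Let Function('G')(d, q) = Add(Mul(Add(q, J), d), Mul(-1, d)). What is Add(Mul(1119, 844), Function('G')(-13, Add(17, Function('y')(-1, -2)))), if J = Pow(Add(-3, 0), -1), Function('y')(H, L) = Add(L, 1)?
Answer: Rational(2832736, 3) ≈ 9.4425e+5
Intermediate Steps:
Function('y')(H, L) = Add(1, L)
J = Rational(-1, 3) (J = Pow(-3, -1) = Rational(-1, 3) ≈ -0.33333)
Function('G')(d, q) = Add(Mul(-1, d), Mul(d, Add(Rational(-1, 3), q))) (Function('G')(d, q) = Add(Mul(Add(q, Rational(-1, 3)), d), Mul(-1, d)) = Add(Mul(Add(Rational(-1, 3), q), d), Mul(-1, d)) = Add(Mul(d, Add(Rational(-1, 3), q)), Mul(-1, d)) = Add(Mul(-1, d), Mul(d, Add(Rational(-1, 3), q))))
Add(Mul(1119, 844), Function('G')(-13, Add(17, Function('y')(-1, -2)))) = Add(Mul(1119, 844), Mul(Rational(1, 3), -13, Add(-4, Mul(3, Add(17, Add(1, -2)))))) = Add(944436, Mul(Rational(1, 3), -13, Add(-4, Mul(3, Add(17, -1))))) = Add(944436, Mul(Rational(1, 3), -13, Add(-4, Mul(3, 16)))) = Add(944436, Mul(Rational(1, 3), -13, Add(-4, 48))) = Add(944436, Mul(Rational(1, 3), -13, 44)) = Add(944436, Rational(-572, 3)) = Rational(2832736, 3)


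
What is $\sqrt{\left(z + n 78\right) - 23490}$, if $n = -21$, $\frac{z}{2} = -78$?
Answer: $14 i \sqrt{129} \approx 159.01 i$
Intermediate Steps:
$z = -156$ ($z = 2 \left(-78\right) = -156$)
$\sqrt{\left(z + n 78\right) - 23490} = \sqrt{\left(-156 - 1638\right) - 23490} = \sqrt{-1794 - 23490} = \sqrt{-25284} = 14 i \sqrt{129}$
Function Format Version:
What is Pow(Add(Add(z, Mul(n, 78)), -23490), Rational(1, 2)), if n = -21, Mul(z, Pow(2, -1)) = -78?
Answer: Mul(14, I, Pow(129, Rational(1, 2))) ≈ Mul(159.01, I)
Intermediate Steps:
z = -156 (z = Mul(2, -78) = -156)
Pow(Add(Add(z, Mul(n, 78)), -23490), Rational(1, 2)) = Pow(Add(Add(-156, Mul(-21, 78)), -23490), Rational(1, 2)) = Pow(Add(Add(-156, -1638), -23490), Rational(1, 2)) = Pow(Add(-1794, -23490), Rational(1, 2)) = Pow(-25284, Rational(1, 2)) = Mul(14, I, Pow(129, Rational(1, 2)))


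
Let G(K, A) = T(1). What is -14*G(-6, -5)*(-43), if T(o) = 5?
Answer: 3010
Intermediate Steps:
G(K, A) = 5
-14*G(-6, -5)*(-43) = -14*5*(-43) = -70*(-43) = 3010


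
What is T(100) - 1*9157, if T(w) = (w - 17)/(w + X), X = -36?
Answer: -585965/64 ≈ -9155.7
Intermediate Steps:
T(w) = (-17 + w)/(-36 + w) (T(w) = (w - 17)/(w - 36) = (-17 + w)/(-36 + w))
T(100) - 1*9157 = (-17 + 100)/(-36 + 100) - 1*9157 = 83/64 - 9157 = -585965/64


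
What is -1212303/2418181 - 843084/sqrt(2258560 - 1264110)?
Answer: -1212303/2418181 - 421542*sqrt(39778)/99445 ≈ -845.93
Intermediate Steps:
-1212303/2418181 - 843084/sqrt(2258560 - 1264110) = -1212303*1/2418181 - 843084*sqrt(39778)/198890 = -1212303/2418181 - 843084*sqrt(39778)/198890 = -1212303/2418181 - 421542*sqrt(39778)/99445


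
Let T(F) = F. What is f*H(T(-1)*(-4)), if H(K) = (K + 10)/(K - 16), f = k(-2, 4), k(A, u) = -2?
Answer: 7/3 ≈ 2.3333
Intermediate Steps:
f = -2
H(K) = (10 + K)/(-16 + K)
f*H(T(-1)*(-4)) = -2*(10 - 1*(-4))/(-16 - 1*(-4)) = -2*(10 + 4)/(-16 + 4) = -2*14/(-12) = -(-1)*14/6 = -2*(-7/6) = 7/3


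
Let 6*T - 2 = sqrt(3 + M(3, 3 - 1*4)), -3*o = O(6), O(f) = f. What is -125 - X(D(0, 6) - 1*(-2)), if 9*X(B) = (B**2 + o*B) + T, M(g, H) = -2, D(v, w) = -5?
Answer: -2281/18 ≈ -126.72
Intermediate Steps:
o = -2 (o = -1/3*6 = -2)
T = 1/2 (T = 1/3 + sqrt(3 - 2)/6 = 1/3 + sqrt(1)/6 = 1/3 + (1/6)*1 = 1/3 + 1/6 = 1/2 ≈ 0.50000)
X(B) = 1/18 - 2*B/9 + B**2/9 (X(B) = ((B**2 - 2*B) + 1/2)/9 = (1/2 + B**2 - 2*B)/9 = 1/18 - 2*B/9 + B**2/9)
-125 - X(D(0, 6) - 1*(-2)) = -125 - (1/18 - 2*(-5 - 1*(-2))/9 + (-5 - 1*(-2))**2/9) = -125 - (1/18 - 2*(-5 + 2)/9 + (-5 + 2)**2/9) = -125 - (1/18 - 2/9*(-3) + (1/9)*(-3)**2) = -125 - (1/18 + 2/3 + (1/9)*9) = -125 - (1/18 + 2/3 + 1) = -125 - 1*31/18 = -125 - 31/18 = -2281/18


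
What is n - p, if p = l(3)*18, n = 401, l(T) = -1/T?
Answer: 407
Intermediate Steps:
p = -6 (p = -1/3*18 = -6)
n - p = 401 - 1*(-6) = 401 + 6 = 407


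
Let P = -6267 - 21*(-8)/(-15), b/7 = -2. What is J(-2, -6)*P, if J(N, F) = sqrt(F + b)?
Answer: -62782*I*sqrt(5)/5 ≈ -28077.0*I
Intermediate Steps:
b = -14 (b = 7*(-2) = -14)
J(N, F) = sqrt(-14 + F) (J(N, F) = sqrt(F - 14) = sqrt(-14 + F))
P = -31391/5 (P = -6267 + 168*(-1/15) = -6267 - 56/5 = -31391/5 ≈ -6278.2)
J(-2, -6)*P = sqrt(-14 - 6)*(-31391/5) = sqrt(-20)*(-31391/5) = (2*I*sqrt(5))*(-31391/5) = -62782*I*sqrt(5)/5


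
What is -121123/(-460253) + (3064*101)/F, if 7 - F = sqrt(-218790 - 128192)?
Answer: 1039055576557/159722058843 + 309464*I*sqrt(346982)/347031 ≈ 6.5054 + 525.29*I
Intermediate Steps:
F = 7 - I*sqrt(346982) (F = 7 - sqrt(-218790 - 128192) = 7 - sqrt(-346982) = 7 - I*sqrt(346982) ≈ 7.0 - 589.05*I)
-121123/(-460253) + (3064*101)/F = -121123/(-460253) + (3064*101)/(7 - I*sqrt(346982)) = -121123*(-1/460253) + 309464/(7 - I*sqrt(346982)) = 121123/460253 + 309464/(7 - I*sqrt(346982))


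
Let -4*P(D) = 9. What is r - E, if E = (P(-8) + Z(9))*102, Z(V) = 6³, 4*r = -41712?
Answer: -64461/2 ≈ -32231.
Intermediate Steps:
r = -10428 (r = (¼)*(-41712) = -10428)
Z(V) = 216
P(D) = -9/4 (P(D) = -¼*9 = -9/4)
E = 43605/2 (E = (-9/4 + 216)*102 = (855/4)*102 = 43605/2 ≈ 21803.)
r - E = -10428 - 1*43605/2 = -10428 - 43605/2 = -64461/2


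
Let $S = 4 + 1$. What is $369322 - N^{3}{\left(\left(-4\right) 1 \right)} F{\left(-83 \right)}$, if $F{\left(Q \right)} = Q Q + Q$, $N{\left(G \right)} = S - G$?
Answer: $-4592252$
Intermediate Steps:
$S = 5$
$N{\left(G \right)} = 5 - G$
$F{\left(Q \right)} = Q + Q^{2}$ ($F{\left(Q \right)} = Q^{2} + Q = Q + Q^{2}$)
$369322 - N^{3}{\left(\left(-4\right) 1 \right)} F{\left(-83 \right)} = 369322 - \left(5 - \left(-4\right) 1\right)^{3} \left(- 83 \left(1 - 83\right)\right) = 369322 - \left(5 - -4\right)^{3} \left(\left(-83\right) \left(-82\right)\right) = 369322 - \left(5 + 4\right)^{3} \cdot 6806 = 369322 - 9^{3} \cdot 6806 = 369322 - 729 \cdot 6806 = 369322 - 4961574 = -4592252$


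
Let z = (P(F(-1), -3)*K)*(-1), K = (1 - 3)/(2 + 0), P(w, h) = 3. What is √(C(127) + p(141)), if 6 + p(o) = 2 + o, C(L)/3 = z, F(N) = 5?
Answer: √146 ≈ 12.083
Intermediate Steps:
K = -1 (K = -2/2 = -2*½ = -1)
z = 3 (z = (3*(-1))*(-1) = -3*(-1) = 3)
C(L) = 9 (C(L) = 3*3 = 9)
p(o) = -4 + o (p(o) = -6 + (2 + o) = -4 + o)
√(C(127) + p(141)) = √(9 + (-4 + 141)) = √(9 + 137) = √146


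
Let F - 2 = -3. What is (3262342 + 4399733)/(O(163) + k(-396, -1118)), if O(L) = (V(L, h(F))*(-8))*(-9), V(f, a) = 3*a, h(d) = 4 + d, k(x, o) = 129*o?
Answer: -2554025/47858 ≈ -53.367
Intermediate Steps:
F = -1 (F = 2 - 3 = -1)
O(L) = 648 (O(L) = ((3*(4 - 1))*(-8))*(-9) = ((3*3)*(-8))*(-9) = (9*(-8))*(-9) = -72*(-9) = 648)
(3262342 + 4399733)/(O(163) + k(-396, -1118)) = (3262342 + 4399733)/(648 + 129*(-1118)) = 7662075/(648 - 144222) = 7662075/(-143574) = 7662075*(-1/143574) = -2554025/47858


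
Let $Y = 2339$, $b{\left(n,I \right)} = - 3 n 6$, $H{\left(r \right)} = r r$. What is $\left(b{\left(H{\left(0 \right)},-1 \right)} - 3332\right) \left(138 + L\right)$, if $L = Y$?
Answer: $-8253364$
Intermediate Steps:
$H{\left(r \right)} = r^{2}$
$b{\left(n,I \right)} = - 18 n$
$L = 2339$
$\left(b{\left(H{\left(0 \right)},-1 \right)} - 3332\right) \left(138 + L\right) = \left(- 18 \cdot 0^{2} - 3332\right) \left(138 + 2339\right) = \left(\left(-18\right) 0 - 3332\right) 2477 = \left(0 - 3332\right) 2477 = \left(-3332\right) 2477 = -8253364$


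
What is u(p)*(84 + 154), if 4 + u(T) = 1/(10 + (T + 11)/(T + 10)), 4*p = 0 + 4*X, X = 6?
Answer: -164696/177 ≈ -930.49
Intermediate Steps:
p = 6 (p = (0 + 4*6)/4 = (0 + 24)/4 = (¼)*24 = 6)
u(T) = -4 + 1/(10 + (11 + T)/(10 + T)) (u(T) = -4 + 1/(10 + (T + 11)/(T + 10)) = -4 + 1/(10 + (11 + T)/(10 + T)))
u(p)*(84 + 154) = ((-434 - 43*6)/(111 + 11*6))*(84 + 154) = ((-434 - 258)/(111 + 66))*238 = (-692/177)*238 = ((1/177)*(-692))*238 = -692/177*238 = -164696/177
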